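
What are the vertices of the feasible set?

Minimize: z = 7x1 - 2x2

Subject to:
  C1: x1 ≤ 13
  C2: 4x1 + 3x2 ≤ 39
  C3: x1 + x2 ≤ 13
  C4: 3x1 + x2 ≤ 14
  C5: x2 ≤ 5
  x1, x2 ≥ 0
Each vertex is the intersection of two constraint boundaries that also satisfies all remaining constraints:
  x1 = 0 and x2 = 0 → (0, 0)
  3x1 + x2 = 14 and x2 = 0 → (4.667, 0)
  3x1 + x2 = 14 and x2 = 5 → (3, 5)
  x2 = 5 and x1 = 0 → (0, 5)

Vertices: (0, 0), (4.667, 0), (3, 5), (0, 5)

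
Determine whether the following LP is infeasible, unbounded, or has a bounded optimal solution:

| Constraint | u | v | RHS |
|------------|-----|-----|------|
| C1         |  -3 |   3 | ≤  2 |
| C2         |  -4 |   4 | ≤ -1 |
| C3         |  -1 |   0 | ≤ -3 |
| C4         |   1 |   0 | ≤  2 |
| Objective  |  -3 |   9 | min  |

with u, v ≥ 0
C4 requires u ≤ 2, while C3 (-u ≤ -3) is equivalent to u ≥ 3. Together they would need 3 ≤ u ≤ 2, which is impossible since 3 > 2. No point satisfies all constraints.

The feasible region is empty; the LP is infeasible.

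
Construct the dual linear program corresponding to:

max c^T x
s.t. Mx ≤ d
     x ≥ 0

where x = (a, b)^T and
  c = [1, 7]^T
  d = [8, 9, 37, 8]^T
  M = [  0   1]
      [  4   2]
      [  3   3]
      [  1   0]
Minimize: z = 8y1 + 9y2 + 37y3 + 8y4

Subject to:
  C1: -4y2 - 3y3 - y4 ≤ -1
  C2: -y1 - 2y2 - 3y3 ≤ -7
  y1, y2, y3, y4 ≥ 0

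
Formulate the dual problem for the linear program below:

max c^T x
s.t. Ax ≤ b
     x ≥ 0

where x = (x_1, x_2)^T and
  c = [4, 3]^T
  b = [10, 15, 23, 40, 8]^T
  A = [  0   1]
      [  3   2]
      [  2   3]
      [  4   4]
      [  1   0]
Minimize: z = 10y1 + 15y2 + 23y3 + 40y4 + 8y5

Subject to:
  C1: -3y2 - 2y3 - 4y4 - y5 ≤ -4
  C2: -y1 - 2y2 - 3y3 - 4y4 ≤ -3
  y1, y2, y3, y4, y5 ≥ 0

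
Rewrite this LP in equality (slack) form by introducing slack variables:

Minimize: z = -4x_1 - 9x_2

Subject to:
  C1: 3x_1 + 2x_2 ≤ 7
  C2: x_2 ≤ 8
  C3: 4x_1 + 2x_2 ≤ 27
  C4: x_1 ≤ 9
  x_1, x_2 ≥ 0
min z = -4x_1 - 9x_2

s.t.
  3x_1 + 2x_2 + s1 = 7
  x_2 + s2 = 8
  4x_1 + 2x_2 + s3 = 27
  x_1 + s4 = 9
  x_1, x_2, s1, s2, s3, s4 ≥ 0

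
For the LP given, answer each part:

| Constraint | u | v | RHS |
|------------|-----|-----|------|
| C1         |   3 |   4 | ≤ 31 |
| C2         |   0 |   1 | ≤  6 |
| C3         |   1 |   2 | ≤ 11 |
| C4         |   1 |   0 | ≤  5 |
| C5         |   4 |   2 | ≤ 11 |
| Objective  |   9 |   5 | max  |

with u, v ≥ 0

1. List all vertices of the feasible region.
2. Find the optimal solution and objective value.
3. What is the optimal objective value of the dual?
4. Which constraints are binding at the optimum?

1. (0, 0), (2.75, 0), (0, 5.5)
2. u = 0, v = 5.5, z = 27.5
3. 27.5 (by strong duality, equal to the primal optimum)
4. C3, C5, u ≥ 0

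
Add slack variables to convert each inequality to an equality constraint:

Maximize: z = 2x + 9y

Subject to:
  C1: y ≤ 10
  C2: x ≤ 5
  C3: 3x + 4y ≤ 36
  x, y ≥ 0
max z = 2x + 9y

s.t.
  y + s1 = 10
  x + s2 = 5
  3x + 4y + s3 = 36
  x, y, s1, s2, s3 ≥ 0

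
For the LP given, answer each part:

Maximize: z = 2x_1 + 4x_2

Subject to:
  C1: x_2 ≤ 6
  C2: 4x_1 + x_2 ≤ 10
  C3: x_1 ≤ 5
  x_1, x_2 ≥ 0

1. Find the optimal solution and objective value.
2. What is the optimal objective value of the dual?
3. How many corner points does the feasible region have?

1. x_1 = 1, x_2 = 6, z = 26
2. 26 (by strong duality, equal to the primal optimum)
3. 4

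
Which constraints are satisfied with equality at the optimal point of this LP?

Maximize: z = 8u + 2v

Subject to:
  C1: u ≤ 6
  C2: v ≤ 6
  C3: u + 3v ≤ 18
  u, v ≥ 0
Optimal: u = 6, v = 4
Slack at optimum:
  C1: slack = 0 (binding)
  C2: slack = 2
  C3: slack = 0 (binding)
  u ≥ 0: u = 6
  v ≥ 0: v = 4
Binding constraints: C1, C3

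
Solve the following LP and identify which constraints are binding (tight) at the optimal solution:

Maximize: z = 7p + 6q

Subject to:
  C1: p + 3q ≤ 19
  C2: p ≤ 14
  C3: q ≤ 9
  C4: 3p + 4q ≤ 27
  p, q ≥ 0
Optimal: p = 9, q = 0
Slack at optimum:
  C1: slack = 10
  C2: slack = 5
  C3: slack = 9
  C4: slack = 0 (binding)
  p ≥ 0: p = 9
  q ≥ 0: q = 0 (binding)
Binding constraints: C4, q ≥ 0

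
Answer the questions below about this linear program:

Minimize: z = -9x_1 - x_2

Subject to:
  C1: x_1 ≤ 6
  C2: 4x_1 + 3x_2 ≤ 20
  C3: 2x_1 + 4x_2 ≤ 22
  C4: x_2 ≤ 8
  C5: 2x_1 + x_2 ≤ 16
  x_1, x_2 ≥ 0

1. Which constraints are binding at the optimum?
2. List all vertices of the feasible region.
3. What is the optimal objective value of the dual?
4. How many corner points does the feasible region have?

1. C2, x_2 ≥ 0
2. (0, 0), (5, 0), (1.4, 4.8), (0, 5.5)
3. -45 (by strong duality, equal to the primal optimum)
4. 4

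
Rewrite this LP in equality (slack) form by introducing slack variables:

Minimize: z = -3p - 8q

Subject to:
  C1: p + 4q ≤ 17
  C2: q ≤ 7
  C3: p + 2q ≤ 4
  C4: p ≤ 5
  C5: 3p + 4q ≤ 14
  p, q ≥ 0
min z = -3p - 8q

s.t.
  p + 4q + s1 = 17
  q + s2 = 7
  p + 2q + s3 = 4
  p + s4 = 5
  3p + 4q + s5 = 14
  p, q, s1, s2, s3, s4, s5 ≥ 0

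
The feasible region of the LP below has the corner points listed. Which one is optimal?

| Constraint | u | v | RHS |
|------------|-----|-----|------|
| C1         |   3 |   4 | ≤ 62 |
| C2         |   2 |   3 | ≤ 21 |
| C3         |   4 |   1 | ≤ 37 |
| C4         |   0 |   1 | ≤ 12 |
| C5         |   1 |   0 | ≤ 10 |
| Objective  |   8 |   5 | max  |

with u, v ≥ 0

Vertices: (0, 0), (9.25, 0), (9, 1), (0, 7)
Evaluating z = 8u + 5v at each vertex:
  (0, 0): z = 0
  (9.25, 0): z = 74
  (9, 1): z = 77
  (0, 7): z = 35

The largest value is z = 77, attained at (9, 1).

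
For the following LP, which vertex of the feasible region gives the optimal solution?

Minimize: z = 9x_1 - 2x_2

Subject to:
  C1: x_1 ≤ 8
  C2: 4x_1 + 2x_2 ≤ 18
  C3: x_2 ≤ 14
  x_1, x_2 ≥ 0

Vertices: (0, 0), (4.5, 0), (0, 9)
Evaluating z = 9x_1 - 2x_2 at each vertex:
  (0, 0): z = 0
  (4.5, 0): z = 40.5
  (0, 9): z = -18

The smallest value is z = -18, attained at (0, 9).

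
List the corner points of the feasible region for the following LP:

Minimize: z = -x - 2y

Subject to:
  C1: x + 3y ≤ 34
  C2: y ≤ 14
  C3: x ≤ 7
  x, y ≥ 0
Each vertex is the intersection of two constraint boundaries that also satisfies all remaining constraints:
  x = 0 and y = 0 → (0, 0)
  x = 7 and y = 0 → (7, 0)
  x + 3y = 34 and x = 7 → (7, 9)
  x + 3y = 34 and x = 0 → (0, 11.33)

Vertices: (0, 0), (7, 0), (7, 9), (0, 11.33)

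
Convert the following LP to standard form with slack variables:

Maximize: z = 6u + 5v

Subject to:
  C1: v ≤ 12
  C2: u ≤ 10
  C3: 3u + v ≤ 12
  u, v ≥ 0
max z = 6u + 5v

s.t.
  v + s1 = 12
  u + s2 = 10
  3u + v + s3 = 12
  u, v, s1, s2, s3 ≥ 0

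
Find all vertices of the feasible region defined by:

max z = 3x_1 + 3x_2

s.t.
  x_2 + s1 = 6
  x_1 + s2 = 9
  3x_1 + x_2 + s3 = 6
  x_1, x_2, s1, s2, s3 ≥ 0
Each vertex is the intersection of two constraint boundaries that also satisfies all remaining constraints:
  x_1 = 0 and x_2 = 0 → (0, 0)
  3x_1 + x_2 = 6 and x_2 = 0 → (2, 0)
  x_2 = 6 and 3x_1 + x_2 = 6 → (0, 6)

Vertices: (0, 0), (2, 0), (0, 6)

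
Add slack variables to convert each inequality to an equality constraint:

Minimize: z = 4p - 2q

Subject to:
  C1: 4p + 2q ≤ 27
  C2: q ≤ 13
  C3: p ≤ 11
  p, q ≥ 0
min z = 4p - 2q

s.t.
  4p + 2q + s1 = 27
  q + s2 = 13
  p + s3 = 11
  p, q, s1, s2, s3 ≥ 0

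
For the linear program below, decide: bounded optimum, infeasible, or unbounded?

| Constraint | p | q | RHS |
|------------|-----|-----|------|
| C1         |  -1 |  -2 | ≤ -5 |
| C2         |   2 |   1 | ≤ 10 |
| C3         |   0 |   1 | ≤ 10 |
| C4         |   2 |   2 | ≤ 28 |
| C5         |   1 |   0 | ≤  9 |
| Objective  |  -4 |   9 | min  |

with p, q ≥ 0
The point (5, 0) satisfies every constraint, so the LP is feasible; the constraints give p ≤ 9 and q ≤ 10, which with p, q ≥ 0 keep the feasible region inside a bounded box. A feasible, bounded LP attains a finite optimum at a vertex.

Evaluating z = -4p + 9q at each vertex:
  (0, 2.5): z = 22.5
  (5, 0): z = -20
  (0, 10): z = 90

The LP has an optimal solution: (5, 0) with z = -20.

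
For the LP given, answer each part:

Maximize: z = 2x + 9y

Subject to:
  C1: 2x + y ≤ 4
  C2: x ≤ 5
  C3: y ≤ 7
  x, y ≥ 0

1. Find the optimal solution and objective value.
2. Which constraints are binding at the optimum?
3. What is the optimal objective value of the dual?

1. x = 0, y = 4, z = 36
2. C1, x ≥ 0
3. 36 (by strong duality, equal to the primal optimum)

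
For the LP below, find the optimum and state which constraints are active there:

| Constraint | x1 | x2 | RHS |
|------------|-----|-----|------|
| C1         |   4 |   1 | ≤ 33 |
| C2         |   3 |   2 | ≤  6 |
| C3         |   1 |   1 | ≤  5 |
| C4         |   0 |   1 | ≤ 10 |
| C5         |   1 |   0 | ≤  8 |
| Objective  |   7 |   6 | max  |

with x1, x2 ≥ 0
Optimal: x1 = 0, x2 = 3
Slack at optimum:
  C1: slack = 30
  C2: slack = 0 (binding)
  C3: slack = 2
  C4: slack = 7
  C5: slack = 8
  x1 ≥ 0: x1 = 0 (binding)
  x2 ≥ 0: x2 = 3
Binding constraints: C2, x1 ≥ 0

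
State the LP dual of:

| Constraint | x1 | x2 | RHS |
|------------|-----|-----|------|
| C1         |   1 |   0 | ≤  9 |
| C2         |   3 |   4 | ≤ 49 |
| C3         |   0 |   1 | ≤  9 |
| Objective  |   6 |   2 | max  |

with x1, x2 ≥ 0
Minimize: z = 9y1 + 49y2 + 9y3

Subject to:
  C1: -y1 - 3y2 ≤ -6
  C2: -4y2 - y3 ≤ -2
  y1, y2, y3 ≥ 0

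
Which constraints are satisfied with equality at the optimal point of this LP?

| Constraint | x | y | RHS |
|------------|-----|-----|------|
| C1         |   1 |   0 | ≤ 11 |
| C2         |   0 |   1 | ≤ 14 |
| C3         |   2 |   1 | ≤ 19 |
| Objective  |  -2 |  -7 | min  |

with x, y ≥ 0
Optimal: x = 2.5, y = 14
Binding: C2, C3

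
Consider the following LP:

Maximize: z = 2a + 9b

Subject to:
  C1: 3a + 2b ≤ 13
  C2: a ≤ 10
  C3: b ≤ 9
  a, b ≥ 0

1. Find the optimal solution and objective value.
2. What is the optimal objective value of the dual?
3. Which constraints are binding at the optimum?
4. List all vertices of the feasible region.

1. a = 0, b = 6.5, z = 58.5
2. 58.5 (by strong duality, equal to the primal optimum)
3. C1, a ≥ 0
4. (0, 0), (4.333, 0), (0, 6.5)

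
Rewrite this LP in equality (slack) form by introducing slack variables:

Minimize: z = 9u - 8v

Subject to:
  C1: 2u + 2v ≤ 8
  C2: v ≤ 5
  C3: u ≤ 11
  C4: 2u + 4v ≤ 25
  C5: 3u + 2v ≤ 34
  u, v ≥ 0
min z = 9u - 8v

s.t.
  2u + 2v + s1 = 8
  v + s2 = 5
  u + s3 = 11
  2u + 4v + s4 = 25
  3u + 2v + s5 = 34
  u, v, s1, s2, s3, s4, s5 ≥ 0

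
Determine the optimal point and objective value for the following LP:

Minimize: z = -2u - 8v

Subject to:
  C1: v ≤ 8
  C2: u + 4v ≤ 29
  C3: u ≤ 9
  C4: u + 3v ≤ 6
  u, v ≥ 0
u = 0, v = 2, z = -16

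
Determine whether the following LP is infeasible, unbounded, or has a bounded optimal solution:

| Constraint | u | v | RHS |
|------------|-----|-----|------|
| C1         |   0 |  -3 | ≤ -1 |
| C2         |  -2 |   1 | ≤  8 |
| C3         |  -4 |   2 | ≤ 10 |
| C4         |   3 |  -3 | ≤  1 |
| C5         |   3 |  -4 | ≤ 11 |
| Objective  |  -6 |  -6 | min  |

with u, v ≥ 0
Feasible point: (0, 1) satisfies every constraint, so the LP is feasible.
Direction d = (1, 1): for each constraint row a, a·d ≤ 0 —
  (0)(1) + (-3)(1) = -3 ≤ 0
  (-2)(1) + (1)(1) = -1 ≤ 0
  (-4)(1) + (2)(1) = -2 ≤ 0
  (3)(1) + (-3)(1) = 0 ≤ 0
  (3)(1) + (-4)(1) = -1 ≤ 0
and d ≥ 0, so (0, 1) + t·d stays feasible for every t ≥ 0. Along this ray z = -6u - 6v changes by -12 per unit t, so z → −∞.

The LP is unbounded; z can be made arbitrarily small.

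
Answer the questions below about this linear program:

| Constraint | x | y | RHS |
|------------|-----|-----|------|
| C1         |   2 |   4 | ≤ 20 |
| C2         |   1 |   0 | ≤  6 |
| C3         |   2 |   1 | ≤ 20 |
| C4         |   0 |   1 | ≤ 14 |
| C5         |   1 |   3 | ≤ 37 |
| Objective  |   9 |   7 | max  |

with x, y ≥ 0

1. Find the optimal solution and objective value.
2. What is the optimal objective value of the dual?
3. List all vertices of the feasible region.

1. x = 6, y = 2, z = 68
2. 68 (by strong duality, equal to the primal optimum)
3. (0, 0), (6, 0), (6, 2), (0, 5)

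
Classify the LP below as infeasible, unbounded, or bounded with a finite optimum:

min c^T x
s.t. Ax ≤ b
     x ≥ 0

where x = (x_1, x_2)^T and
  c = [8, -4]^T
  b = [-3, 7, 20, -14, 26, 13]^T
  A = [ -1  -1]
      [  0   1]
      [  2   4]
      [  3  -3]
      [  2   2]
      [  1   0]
The point (0, 5) satisfies every constraint, so the LP is feasible; the constraints give x_1 ≤ 13 and x_2 ≤ 7, which with x_1, x_2 ≥ 0 keep the feasible region inside a bounded box. A feasible, bounded LP attains a finite optimum at a vertex.

The LP has an optimal solution: (0, 5) with z = -20.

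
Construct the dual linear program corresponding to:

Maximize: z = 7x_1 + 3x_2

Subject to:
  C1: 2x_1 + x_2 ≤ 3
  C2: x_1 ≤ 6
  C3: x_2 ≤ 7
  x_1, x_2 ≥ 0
Minimize: z = 3y1 + 6y2 + 7y3

Subject to:
  C1: -2y1 - y2 ≤ -7
  C2: -y1 - y3 ≤ -3
  y1, y2, y3 ≥ 0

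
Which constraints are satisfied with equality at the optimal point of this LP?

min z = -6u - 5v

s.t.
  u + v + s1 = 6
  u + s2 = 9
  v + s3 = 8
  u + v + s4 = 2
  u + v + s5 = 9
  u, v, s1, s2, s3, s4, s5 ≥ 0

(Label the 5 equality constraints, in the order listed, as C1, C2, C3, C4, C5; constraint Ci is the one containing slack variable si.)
Optimal: u = 2, v = 0
Slack at optimum:
  C1: slack = 4
  C2: slack = 7
  C3: slack = 8
  C4: slack = 0 (binding)
  C5: slack = 7
  u ≥ 0: u = 2
  v ≥ 0: v = 0 (binding)
Binding constraints: C4, v ≥ 0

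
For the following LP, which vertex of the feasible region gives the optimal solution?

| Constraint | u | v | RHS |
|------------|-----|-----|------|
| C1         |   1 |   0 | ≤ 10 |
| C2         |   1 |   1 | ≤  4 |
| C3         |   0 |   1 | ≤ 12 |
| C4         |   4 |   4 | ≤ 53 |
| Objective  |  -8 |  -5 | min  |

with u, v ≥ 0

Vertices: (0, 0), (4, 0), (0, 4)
(4, 0) with z = -32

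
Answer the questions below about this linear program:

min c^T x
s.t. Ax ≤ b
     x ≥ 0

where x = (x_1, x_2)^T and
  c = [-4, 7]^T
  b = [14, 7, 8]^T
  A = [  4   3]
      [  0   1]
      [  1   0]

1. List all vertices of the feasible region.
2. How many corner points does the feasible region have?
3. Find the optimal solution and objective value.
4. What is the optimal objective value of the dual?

1. (0, 0), (3.5, 0), (0, 4.667)
2. 3
3. x_1 = 3.5, x_2 = 0, z = -14
4. -14 (by strong duality, equal to the primal optimum)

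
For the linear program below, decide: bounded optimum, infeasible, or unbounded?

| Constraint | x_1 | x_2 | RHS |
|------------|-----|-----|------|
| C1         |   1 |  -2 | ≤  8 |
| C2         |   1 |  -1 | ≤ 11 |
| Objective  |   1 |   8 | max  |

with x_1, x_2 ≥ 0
Feasible point: (0, 0) satisfies every constraint, so the LP is feasible.
Direction d = (0, 1): for each constraint row a, a·d ≤ 0 —
  (1)(0) + (-2)(1) = -2 ≤ 0
  (1)(0) + (-1)(1) = -1 ≤ 0
and d ≥ 0, so (0, 0) + t·d stays feasible for every t ≥ 0. Along this ray z = x_1 + 8x_2 changes by 8 per unit t, so z → +∞.

Unbounded: there is a feasible ray along which z → +∞.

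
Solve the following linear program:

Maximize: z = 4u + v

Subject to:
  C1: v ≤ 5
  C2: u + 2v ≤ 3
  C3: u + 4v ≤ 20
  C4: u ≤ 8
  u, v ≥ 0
Each vertex is the intersection of two constraint boundaries that also satisfies all remaining constraints:
  u = 0 and v = 0 → (0, 0)
  u + 2v = 3 and v = 0 → (3, 0)
  u + 2v = 3 and u = 0 → (0, 1.5)

Evaluating z = 4u + v at each vertex:
  (0, 0): z = 0
  (3, 0): z = 12
  (0, 1.5): z = 1.5

The maximum is at (3, 0) with z = 12.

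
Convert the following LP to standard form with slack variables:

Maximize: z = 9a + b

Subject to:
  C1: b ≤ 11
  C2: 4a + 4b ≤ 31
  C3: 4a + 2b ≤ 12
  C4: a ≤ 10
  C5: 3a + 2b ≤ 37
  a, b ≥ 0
max z = 9a + b

s.t.
  b + s1 = 11
  4a + 4b + s2 = 31
  4a + 2b + s3 = 12
  a + s4 = 10
  3a + 2b + s5 = 37
  a, b, s1, s2, s3, s4, s5 ≥ 0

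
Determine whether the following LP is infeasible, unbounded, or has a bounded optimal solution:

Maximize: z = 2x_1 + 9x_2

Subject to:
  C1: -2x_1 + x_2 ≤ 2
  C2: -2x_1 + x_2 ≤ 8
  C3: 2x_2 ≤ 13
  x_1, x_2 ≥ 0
Feasible point: (0, 0) satisfies every constraint, so the LP is feasible.
Direction d = (1, 0): for each constraint row a, a·d ≤ 0 —
  (-2)(1) + (1)(0) = -2 ≤ 0
  (-2)(1) + (1)(0) = -2 ≤ 0
  (0)(1) + (2)(0) = 0 ≤ 0
and d ≥ 0, so (0, 0) + t·d stays feasible for every t ≥ 0. Along this ray z = 2x_1 + 9x_2 changes by 2 per unit t, so z → +∞.

The LP is unbounded; z can be made arbitrarily large.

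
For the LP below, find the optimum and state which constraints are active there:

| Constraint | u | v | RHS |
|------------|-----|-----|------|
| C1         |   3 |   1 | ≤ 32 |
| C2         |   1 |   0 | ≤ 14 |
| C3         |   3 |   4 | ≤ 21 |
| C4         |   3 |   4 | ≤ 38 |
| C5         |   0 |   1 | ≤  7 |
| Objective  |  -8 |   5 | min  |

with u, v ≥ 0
Optimal: u = 7, v = 0
Slack at optimum:
  C1: slack = 11
  C2: slack = 7
  C3: slack = 0 (binding)
  C4: slack = 17
  C5: slack = 7
  u ≥ 0: u = 7
  v ≥ 0: v = 0 (binding)
Binding constraints: C3, v ≥ 0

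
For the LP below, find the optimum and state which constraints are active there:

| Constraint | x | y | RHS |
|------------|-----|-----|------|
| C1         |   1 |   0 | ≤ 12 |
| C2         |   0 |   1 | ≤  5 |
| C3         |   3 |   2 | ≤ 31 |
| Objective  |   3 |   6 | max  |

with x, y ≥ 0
Optimal: x = 7, y = 5
Slack at optimum:
  C1: slack = 5
  C2: slack = 0 (binding)
  C3: slack = 0 (binding)
  x ≥ 0: x = 7
  y ≥ 0: y = 5
Binding constraints: C2, C3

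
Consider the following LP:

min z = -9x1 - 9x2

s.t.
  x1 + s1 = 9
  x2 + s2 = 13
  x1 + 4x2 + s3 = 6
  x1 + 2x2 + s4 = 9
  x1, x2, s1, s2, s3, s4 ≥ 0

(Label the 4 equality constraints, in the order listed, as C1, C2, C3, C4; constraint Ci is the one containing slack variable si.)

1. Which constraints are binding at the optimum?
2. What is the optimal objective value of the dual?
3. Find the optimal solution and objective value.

1. C3, x2 ≥ 0
2. -54 (by strong duality, equal to the primal optimum)
3. x1 = 6, x2 = 0, z = -54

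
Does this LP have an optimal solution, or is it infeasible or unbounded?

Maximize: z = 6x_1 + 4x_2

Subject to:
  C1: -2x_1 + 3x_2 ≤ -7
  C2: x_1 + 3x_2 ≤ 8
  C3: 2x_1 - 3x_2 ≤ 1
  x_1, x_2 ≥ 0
C3 requires 2x_1 - 3x_2 ≤ 1, while C1 (-2x_1 + 3x_2 ≤ -7) is equivalent to 2x_1 - 3x_2 ≥ 7. Together they would need 7 ≤ 2x_1 - 3x_2 ≤ 1, which is impossible since 7 > 1. No point satisfies all constraints.

Infeasible: no point satisfies all constraints simultaneously.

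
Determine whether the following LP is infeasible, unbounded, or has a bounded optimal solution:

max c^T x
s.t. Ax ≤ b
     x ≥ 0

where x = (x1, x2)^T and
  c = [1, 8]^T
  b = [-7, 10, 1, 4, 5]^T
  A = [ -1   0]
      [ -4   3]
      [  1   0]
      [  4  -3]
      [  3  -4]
One constraint requires x1 ≤ 1, while the constraint -x1 ≤ -7 is equivalent to x1 ≥ 7. Together they would need 7 ≤ x1 ≤ 1, which is impossible since 7 > 1. No point satisfies all constraints.

Infeasible: no point satisfies all constraints simultaneously.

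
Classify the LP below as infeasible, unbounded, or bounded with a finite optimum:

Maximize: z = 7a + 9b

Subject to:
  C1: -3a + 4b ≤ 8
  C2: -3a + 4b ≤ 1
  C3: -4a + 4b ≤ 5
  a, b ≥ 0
Feasible point: (0, 0) satisfies every constraint, so the LP is feasible.
Direction d = (1, 0): for each constraint row a, a·d ≤ 0 —
  (-3)(1) + (4)(0) = -3 ≤ 0
  (-3)(1) + (4)(0) = -3 ≤ 0
  (-4)(1) + (4)(0) = -4 ≤ 0
and d ≥ 0, so (0, 0) + t·d stays feasible for every t ≥ 0. Along this ray z = 7a + 9b changes by 7 per unit t, so z → +∞.

The LP is unbounded; z can be made arbitrarily large.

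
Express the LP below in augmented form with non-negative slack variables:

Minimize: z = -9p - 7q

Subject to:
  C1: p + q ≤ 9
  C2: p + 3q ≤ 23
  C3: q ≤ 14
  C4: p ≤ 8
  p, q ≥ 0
min z = -9p - 7q

s.t.
  p + q + s1 = 9
  p + 3q + s2 = 23
  q + s3 = 14
  p + s4 = 8
  p, q, s1, s2, s3, s4 ≥ 0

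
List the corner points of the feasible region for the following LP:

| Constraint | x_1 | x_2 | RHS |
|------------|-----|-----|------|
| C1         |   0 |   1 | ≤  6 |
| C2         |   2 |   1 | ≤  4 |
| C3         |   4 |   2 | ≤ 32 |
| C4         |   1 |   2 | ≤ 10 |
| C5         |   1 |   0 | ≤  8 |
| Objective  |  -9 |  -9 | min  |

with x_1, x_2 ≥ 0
Each vertex is the intersection of two constraint boundaries that also satisfies all remaining constraints:
  x_1 = 0 and x_2 = 0 → (0, 0)
  2x_1 + x_2 = 4 and x_2 = 0 → (2, 0)
  2x_1 + x_2 = 4 and x_1 = 0 → (0, 4)

Vertices: (0, 0), (2, 0), (0, 4)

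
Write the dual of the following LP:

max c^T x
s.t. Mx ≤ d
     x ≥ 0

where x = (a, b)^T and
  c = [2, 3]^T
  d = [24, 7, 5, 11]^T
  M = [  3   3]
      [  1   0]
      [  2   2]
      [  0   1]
Minimize: z = 24y1 + 7y2 + 5y3 + 11y4

Subject to:
  C1: -3y1 - y2 - 2y3 ≤ -2
  C2: -3y1 - 2y3 - y4 ≤ -3
  y1, y2, y3, y4 ≥ 0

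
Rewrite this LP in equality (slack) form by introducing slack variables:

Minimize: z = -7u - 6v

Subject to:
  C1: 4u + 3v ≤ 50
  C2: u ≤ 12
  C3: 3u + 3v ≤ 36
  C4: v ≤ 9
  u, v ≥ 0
min z = -7u - 6v

s.t.
  4u + 3v + s1 = 50
  u + s2 = 12
  3u + 3v + s3 = 36
  v + s4 = 9
  u, v, s1, s2, s3, s4 ≥ 0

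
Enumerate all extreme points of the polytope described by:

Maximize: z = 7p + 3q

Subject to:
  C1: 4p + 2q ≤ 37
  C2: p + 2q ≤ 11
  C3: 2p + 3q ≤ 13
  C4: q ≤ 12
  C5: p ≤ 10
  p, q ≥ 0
Each vertex is the intersection of two constraint boundaries that also satisfies all remaining constraints:
  p = 0 and q = 0 → (0, 0)
  2p + 3q = 13 and q = 0 → (6.5, 0)
  2p + 3q = 13 and p = 0 → (0, 4.333)

Vertices: (0, 0), (6.5, 0), (0, 4.333)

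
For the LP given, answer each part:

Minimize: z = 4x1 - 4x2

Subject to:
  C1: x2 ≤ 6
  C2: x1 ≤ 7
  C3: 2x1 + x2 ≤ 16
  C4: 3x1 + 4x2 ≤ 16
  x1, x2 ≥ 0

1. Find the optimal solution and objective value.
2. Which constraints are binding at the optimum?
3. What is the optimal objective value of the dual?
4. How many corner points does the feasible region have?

1. x1 = 0, x2 = 4, z = -16
2. C4, x1 ≥ 0
3. -16 (by strong duality, equal to the primal optimum)
4. 3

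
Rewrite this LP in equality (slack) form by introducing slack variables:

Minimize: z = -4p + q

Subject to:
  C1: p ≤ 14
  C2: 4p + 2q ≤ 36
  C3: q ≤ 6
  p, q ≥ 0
min z = -4p + q

s.t.
  p + s1 = 14
  4p + 2q + s2 = 36
  q + s3 = 6
  p, q, s1, s2, s3 ≥ 0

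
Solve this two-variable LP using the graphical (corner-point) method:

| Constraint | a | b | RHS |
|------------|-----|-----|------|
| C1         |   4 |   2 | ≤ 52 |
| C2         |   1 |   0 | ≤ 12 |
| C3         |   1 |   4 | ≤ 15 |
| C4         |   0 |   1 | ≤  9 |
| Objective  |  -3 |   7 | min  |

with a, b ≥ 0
a = 12, b = 0, z = -36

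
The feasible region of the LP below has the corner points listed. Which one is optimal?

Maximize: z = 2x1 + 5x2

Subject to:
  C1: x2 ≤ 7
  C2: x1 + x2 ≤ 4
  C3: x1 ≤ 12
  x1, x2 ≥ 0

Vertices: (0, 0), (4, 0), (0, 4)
Evaluating z = 2x1 + 5x2 at each vertex:
  (0, 0): z = 0
  (4, 0): z = 8
  (0, 4): z = 20

The largest value is z = 20, attained at (0, 4).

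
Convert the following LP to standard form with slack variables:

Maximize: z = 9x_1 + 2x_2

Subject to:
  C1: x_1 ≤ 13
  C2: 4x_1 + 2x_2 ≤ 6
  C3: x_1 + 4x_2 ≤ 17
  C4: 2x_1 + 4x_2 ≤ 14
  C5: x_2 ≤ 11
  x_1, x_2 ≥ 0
max z = 9x_1 + 2x_2

s.t.
  x_1 + s1 = 13
  4x_1 + 2x_2 + s2 = 6
  x_1 + 4x_2 + s3 = 17
  2x_1 + 4x_2 + s4 = 14
  x_2 + s5 = 11
  x_1, x_2, s1, s2, s3, s4, s5 ≥ 0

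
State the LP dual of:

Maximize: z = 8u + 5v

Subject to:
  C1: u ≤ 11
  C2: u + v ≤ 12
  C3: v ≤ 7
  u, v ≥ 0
Minimize: z = 11y1 + 12y2 + 7y3

Subject to:
  C1: -y1 - y2 ≤ -8
  C2: -y2 - y3 ≤ -5
  y1, y2, y3 ≥ 0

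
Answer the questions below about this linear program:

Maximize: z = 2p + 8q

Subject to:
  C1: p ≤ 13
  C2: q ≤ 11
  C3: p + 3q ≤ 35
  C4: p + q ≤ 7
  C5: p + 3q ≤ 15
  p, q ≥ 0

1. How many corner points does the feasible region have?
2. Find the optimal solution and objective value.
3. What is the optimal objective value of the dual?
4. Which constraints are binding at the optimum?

1. 4
2. p = 0, q = 5, z = 40
3. 40 (by strong duality, equal to the primal optimum)
4. C5, p ≥ 0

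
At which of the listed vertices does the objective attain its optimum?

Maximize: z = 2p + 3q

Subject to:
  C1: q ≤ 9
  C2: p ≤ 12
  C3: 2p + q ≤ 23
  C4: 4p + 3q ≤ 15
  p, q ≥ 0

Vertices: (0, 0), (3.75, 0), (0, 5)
(0, 5) with z = 15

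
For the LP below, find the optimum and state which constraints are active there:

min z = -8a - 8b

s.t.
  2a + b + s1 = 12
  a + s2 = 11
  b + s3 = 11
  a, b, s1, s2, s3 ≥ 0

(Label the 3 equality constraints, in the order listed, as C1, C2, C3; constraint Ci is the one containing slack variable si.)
Optimal: a = 0.5, b = 11
Slack at optimum:
  C1: slack = 0 (binding)
  C2: slack = 10.5
  C3: slack = 0 (binding)
  a ≥ 0: a = 0.5
  b ≥ 0: b = 11
Binding constraints: C1, C3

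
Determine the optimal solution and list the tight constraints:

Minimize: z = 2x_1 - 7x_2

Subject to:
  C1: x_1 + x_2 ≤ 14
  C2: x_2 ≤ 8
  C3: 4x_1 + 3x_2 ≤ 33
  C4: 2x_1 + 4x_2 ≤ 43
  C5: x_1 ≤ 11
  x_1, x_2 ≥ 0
Optimal: x_1 = 0, x_2 = 8
Binding: C2, x_1 ≥ 0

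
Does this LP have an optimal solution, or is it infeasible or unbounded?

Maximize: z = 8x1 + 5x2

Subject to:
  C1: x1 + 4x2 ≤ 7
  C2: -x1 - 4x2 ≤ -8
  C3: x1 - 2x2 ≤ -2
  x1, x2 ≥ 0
C1 requires x1 + 4x2 ≤ 7, while C2 (-x1 - 4x2 ≤ -8) is equivalent to x1 + 4x2 ≥ 8. Together they would need 8 ≤ x1 + 4x2 ≤ 7, which is impossible since 8 > 7. No point satisfies all constraints.

Infeasible — the constraint set is empty.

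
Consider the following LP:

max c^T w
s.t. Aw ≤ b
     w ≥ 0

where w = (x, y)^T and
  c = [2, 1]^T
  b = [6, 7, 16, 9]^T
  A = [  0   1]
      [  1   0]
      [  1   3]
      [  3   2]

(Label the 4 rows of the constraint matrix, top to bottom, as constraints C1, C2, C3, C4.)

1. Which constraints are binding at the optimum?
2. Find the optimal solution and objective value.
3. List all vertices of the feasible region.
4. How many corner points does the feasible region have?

1. C4, y ≥ 0
2. x = 3, y = 0, z = 6
3. (0, 0), (3, 0), (0, 4.5)
4. 3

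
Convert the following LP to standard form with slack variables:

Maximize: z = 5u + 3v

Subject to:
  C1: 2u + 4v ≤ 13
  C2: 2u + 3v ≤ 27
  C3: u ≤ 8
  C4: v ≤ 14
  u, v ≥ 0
max z = 5u + 3v

s.t.
  2u + 4v + s1 = 13
  2u + 3v + s2 = 27
  u + s3 = 8
  v + s4 = 14
  u, v, s1, s2, s3, s4 ≥ 0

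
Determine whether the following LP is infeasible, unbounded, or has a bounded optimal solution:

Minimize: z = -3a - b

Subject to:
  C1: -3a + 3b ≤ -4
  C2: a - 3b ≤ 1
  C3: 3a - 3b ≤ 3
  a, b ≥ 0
C3 requires 3a - 3b ≤ 3, while C1 (-3a + 3b ≤ -4) is equivalent to 3a - 3b ≥ 4. Together they would need 4 ≤ 3a - 3b ≤ 3, which is impossible since 4 > 3. No point satisfies all constraints.

The feasible region is empty; the LP is infeasible.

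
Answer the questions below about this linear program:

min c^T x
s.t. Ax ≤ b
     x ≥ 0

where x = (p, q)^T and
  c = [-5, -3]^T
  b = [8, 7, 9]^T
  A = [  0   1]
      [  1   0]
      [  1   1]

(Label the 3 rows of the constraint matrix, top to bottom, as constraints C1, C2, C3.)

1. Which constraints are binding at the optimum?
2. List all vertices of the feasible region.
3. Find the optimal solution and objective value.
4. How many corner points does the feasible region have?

1. C2, C3
2. (0, 0), (7, 0), (7, 2), (1, 8), (0, 8)
3. p = 7, q = 2, z = -41
4. 5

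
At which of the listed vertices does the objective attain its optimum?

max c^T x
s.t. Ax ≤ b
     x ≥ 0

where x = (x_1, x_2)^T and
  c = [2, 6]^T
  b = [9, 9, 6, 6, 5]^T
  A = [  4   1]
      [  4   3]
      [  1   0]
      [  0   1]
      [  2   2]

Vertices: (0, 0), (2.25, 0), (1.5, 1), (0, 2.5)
(0, 2.5) with z = 15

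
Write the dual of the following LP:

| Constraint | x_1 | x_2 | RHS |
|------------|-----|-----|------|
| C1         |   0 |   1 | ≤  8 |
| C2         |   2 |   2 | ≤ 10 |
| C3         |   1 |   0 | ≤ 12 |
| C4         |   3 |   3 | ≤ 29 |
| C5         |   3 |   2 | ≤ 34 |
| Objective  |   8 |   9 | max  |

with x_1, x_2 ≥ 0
Minimize: z = 8y1 + 10y2 + 12y3 + 29y4 + 34y5

Subject to:
  C1: -2y2 - y3 - 3y4 - 3y5 ≤ -8
  C2: -y1 - 2y2 - 3y4 - 2y5 ≤ -9
  y1, y2, y3, y4, y5 ≥ 0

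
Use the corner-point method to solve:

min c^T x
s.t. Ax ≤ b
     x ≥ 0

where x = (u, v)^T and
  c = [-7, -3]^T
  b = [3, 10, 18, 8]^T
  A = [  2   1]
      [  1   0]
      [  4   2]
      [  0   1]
Each vertex is the intersection of two constraint boundaries that also satisfies all remaining constraints:
  u = 0 and v = 0 → (0, 0)
  2u + v = 3 and v = 0 → (1.5, 0)
  2u + v = 3 and u = 0 → (0, 3)

Evaluating z = -7u - 3v at each vertex:
  (0, 0): z = 0
  (1.5, 0): z = -10.5
  (0, 3): z = -9

The minimum is at (1.5, 0) with z = -10.5.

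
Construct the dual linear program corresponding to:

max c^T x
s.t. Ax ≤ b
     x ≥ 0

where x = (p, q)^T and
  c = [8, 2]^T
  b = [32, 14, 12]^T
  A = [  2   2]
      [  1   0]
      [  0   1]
Minimize: z = 32y1 + 14y2 + 12y3

Subject to:
  C1: -2y1 - y2 ≤ -8
  C2: -2y1 - y3 ≤ -2
  y1, y2, y3 ≥ 0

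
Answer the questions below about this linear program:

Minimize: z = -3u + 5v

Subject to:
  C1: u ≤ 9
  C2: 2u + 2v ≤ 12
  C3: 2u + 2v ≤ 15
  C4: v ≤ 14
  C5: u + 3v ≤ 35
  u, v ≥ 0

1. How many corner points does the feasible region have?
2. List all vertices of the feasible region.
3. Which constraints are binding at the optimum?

1. 3
2. (0, 0), (6, 0), (0, 6)
3. C2, v ≥ 0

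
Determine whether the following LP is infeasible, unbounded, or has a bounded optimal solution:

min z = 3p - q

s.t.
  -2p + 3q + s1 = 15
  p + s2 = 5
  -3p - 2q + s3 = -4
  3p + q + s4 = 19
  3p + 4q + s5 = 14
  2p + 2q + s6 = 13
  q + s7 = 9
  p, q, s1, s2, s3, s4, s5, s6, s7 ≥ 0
The point (0, 3.5) satisfies every constraint, so the LP is feasible; the constraints give p ≤ 5 and q ≤ 9, which with p, q ≥ 0 keep the feasible region inside a bounded box. A feasible, bounded LP attains a finite optimum at a vertex.

Bounded optimum: z* = -3.5 at (0, 3.5).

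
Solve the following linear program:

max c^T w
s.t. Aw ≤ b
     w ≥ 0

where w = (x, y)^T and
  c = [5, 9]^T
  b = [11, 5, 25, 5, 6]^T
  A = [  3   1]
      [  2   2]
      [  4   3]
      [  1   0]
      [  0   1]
x = 0, y = 2.5, z = 22.5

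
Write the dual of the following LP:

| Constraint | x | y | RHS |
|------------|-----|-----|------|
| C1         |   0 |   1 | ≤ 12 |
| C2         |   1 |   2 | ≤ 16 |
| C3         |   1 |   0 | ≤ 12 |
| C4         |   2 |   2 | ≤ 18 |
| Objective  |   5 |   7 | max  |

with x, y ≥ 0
Minimize: z = 12y1 + 16y2 + 12y3 + 18y4

Subject to:
  C1: -y2 - y3 - 2y4 ≤ -5
  C2: -y1 - 2y2 - 2y4 ≤ -7
  y1, y2, y3, y4 ≥ 0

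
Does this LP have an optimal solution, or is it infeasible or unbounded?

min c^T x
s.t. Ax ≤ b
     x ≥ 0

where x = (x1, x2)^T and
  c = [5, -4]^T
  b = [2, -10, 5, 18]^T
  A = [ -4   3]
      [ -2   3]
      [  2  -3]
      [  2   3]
One constraint requires 2x1 - 3x2 ≤ 5, while the constraint -2x1 + 3x2 ≤ -10 is equivalent to 2x1 - 3x2 ≥ 10. Together they would need 10 ≤ 2x1 - 3x2 ≤ 5, which is impossible since 10 > 5. No point satisfies all constraints.

Infeasible: no point satisfies all constraints simultaneously.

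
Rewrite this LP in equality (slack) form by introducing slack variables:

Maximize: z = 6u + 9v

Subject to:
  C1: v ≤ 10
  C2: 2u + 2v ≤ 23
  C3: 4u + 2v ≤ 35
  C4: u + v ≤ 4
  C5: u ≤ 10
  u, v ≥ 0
max z = 6u + 9v

s.t.
  v + s1 = 10
  2u + 2v + s2 = 23
  4u + 2v + s3 = 35
  u + v + s4 = 4
  u + s5 = 10
  u, v, s1, s2, s3, s4, s5 ≥ 0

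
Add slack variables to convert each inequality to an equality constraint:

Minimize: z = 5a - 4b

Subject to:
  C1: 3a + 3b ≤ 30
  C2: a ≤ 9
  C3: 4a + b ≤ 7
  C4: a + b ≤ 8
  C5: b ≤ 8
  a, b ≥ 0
min z = 5a - 4b

s.t.
  3a + 3b + s1 = 30
  a + s2 = 9
  4a + b + s3 = 7
  a + b + s4 = 8
  b + s5 = 8
  a, b, s1, s2, s3, s4, s5 ≥ 0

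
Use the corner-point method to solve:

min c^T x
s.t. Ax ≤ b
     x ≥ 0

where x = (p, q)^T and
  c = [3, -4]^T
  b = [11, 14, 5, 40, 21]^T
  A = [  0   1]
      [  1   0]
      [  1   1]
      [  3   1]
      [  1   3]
Each vertex is the intersection of two constraint boundaries that also satisfies all remaining constraints:
  p = 0 and q = 0 → (0, 0)
  p + q = 5 and q = 0 → (5, 0)
  p + q = 5 and p = 0 → (0, 5)

Evaluating z = 3p - 4q at each vertex:
  (0, 0): z = 0
  (5, 0): z = 15
  (0, 5): z = -20

The minimum is at (0, 5) with z = -20.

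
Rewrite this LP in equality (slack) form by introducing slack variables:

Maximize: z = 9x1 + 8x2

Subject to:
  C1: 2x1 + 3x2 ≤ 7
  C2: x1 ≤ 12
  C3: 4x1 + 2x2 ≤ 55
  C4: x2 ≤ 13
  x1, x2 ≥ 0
max z = 9x1 + 8x2

s.t.
  2x1 + 3x2 + s1 = 7
  x1 + s2 = 12
  4x1 + 2x2 + s3 = 55
  x2 + s4 = 13
  x1, x2, s1, s2, s3, s4 ≥ 0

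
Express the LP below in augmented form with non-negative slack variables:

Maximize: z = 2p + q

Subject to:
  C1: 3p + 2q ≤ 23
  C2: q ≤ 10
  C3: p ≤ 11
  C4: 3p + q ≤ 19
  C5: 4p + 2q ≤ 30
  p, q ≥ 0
max z = 2p + q

s.t.
  3p + 2q + s1 = 23
  q + s2 = 10
  p + s3 = 11
  3p + q + s4 = 19
  4p + 2q + s5 = 30
  p, q, s1, s2, s3, s4, s5 ≥ 0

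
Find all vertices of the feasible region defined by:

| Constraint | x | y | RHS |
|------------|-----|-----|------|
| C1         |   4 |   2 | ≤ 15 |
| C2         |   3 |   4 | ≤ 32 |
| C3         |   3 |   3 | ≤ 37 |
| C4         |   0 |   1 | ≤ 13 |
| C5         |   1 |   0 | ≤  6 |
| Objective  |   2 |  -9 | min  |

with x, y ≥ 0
Each vertex is the intersection of two constraint boundaries that also satisfies all remaining constraints:
  x = 0 and y = 0 → (0, 0)
  4x + 2y = 15 and y = 0 → (3.75, 0)
  4x + 2y = 15 and x = 0 → (0, 7.5)

Vertices: (0, 0), (3.75, 0), (0, 7.5)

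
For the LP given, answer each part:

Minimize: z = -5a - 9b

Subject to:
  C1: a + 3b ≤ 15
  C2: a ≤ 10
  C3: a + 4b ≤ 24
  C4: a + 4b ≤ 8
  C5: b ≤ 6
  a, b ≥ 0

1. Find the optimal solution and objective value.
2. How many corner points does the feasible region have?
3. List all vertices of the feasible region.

1. a = 8, b = 0, z = -40
2. 3
3. (0, 0), (8, 0), (0, 2)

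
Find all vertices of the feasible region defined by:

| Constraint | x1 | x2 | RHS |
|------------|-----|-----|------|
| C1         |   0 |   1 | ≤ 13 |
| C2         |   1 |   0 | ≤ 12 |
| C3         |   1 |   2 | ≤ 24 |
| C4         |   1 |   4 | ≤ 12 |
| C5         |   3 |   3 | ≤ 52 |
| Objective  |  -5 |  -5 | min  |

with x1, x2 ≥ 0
Each vertex is the intersection of two constraint boundaries that also satisfies all remaining constraints:
  x1 = 0 and x2 = 0 → (0, 0)
  x1 = 12 and x1 + 4x2 = 12 → (12, 0)
  x1 + 4x2 = 12 and x1 = 0 → (0, 3)

Vertices: (0, 0), (12, 0), (0, 3)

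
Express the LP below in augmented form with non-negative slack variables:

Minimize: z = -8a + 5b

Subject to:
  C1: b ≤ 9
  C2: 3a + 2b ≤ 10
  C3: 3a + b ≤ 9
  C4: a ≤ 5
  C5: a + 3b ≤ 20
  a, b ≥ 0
min z = -8a + 5b

s.t.
  b + s1 = 9
  3a + 2b + s2 = 10
  3a + b + s3 = 9
  a + s4 = 5
  a + 3b + s5 = 20
  a, b, s1, s2, s3, s4, s5 ≥ 0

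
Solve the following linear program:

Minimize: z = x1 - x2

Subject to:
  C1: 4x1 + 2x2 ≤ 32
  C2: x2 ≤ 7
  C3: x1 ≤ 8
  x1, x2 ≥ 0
x1 = 0, x2 = 7, z = -7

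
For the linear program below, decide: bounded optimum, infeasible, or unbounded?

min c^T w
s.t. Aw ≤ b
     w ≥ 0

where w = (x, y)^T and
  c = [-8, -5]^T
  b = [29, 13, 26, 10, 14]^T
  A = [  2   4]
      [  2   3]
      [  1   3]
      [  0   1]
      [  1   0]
The point (6.5, 0) satisfies every constraint, so the LP is feasible; the constraints give x ≤ 14 and y ≤ 10, which with x, y ≥ 0 keep the feasible region inside a bounded box. A feasible, bounded LP attains a finite optimum at a vertex.

Evaluating z = -8x - 5y at each vertex:
  (0, 0): z = 0
  (6.5, 0): z = -52
  (0, 4.333): z = -21.67

Feasible with finite optimum z* = -52 at (6.5, 0).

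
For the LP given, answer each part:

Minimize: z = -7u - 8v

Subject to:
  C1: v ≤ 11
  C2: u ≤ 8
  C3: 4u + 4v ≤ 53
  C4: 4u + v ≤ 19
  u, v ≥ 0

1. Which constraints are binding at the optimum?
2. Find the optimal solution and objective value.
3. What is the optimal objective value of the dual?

1. C1, C4
2. u = 2, v = 11, z = -102
3. -102 (by strong duality, equal to the primal optimum)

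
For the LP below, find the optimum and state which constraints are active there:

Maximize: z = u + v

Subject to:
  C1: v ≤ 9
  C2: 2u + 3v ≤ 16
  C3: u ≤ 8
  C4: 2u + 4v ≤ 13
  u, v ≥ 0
Optimal: u = 6.5, v = 0
Slack at optimum:
  C1: slack = 9
  C2: slack = 3
  C3: slack = 1.5
  C4: slack = 0 (binding)
  u ≥ 0: u = 6.5
  v ≥ 0: v = 0 (binding)
Binding constraints: C4, v ≥ 0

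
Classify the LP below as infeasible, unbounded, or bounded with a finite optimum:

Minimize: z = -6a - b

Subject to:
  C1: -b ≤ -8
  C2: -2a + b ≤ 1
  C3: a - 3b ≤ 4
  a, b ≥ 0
Feasible point: (4, 8) satisfies every constraint, so the LP is feasible.
Direction d = (1, 1): for each constraint row a, a·d ≤ 0 —
  (0)(1) + (-1)(1) = -1 ≤ 0
  (-2)(1) + (1)(1) = -1 ≤ 0
  (1)(1) + (-3)(1) = -2 ≤ 0
and d ≥ 0, so (4, 8) + t·d stays feasible for every t ≥ 0. Along this ray z = -6a - b changes by -7 per unit t, so z → −∞.

Unbounded — the objective can decrease without bound over the feasible region.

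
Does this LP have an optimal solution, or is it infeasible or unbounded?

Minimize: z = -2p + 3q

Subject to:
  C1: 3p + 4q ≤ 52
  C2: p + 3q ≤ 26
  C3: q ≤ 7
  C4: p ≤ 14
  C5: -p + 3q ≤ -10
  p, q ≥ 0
The point (14, 0) satisfies every constraint, so the LP is feasible; the constraints give p ≤ 14 and q ≤ 7, which with p, q ≥ 0 keep the feasible region inside a bounded box. A feasible, bounded LP attains a finite optimum at a vertex.

The LP has an optimal solution: (14, 0) with z = -28.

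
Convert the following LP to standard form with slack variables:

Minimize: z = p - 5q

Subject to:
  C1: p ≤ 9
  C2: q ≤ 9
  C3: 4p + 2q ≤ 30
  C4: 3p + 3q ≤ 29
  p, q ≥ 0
min z = p - 5q

s.t.
  p + s1 = 9
  q + s2 = 9
  4p + 2q + s3 = 30
  3p + 3q + s4 = 29
  p, q, s1, s2, s3, s4 ≥ 0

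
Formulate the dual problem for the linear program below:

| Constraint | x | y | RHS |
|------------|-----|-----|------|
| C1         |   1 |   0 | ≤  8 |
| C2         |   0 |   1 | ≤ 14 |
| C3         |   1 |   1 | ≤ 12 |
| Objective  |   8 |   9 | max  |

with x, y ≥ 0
Minimize: z = 8y1 + 14y2 + 12y3

Subject to:
  C1: -y1 - y3 ≤ -8
  C2: -y2 - y3 ≤ -9
  y1, y2, y3 ≥ 0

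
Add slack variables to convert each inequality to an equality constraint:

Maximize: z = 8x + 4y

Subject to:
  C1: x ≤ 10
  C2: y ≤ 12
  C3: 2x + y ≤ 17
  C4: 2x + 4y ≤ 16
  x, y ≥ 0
max z = 8x + 4y

s.t.
  x + s1 = 10
  y + s2 = 12
  2x + y + s3 = 17
  2x + 4y + s4 = 16
  x, y, s1, s2, s3, s4 ≥ 0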